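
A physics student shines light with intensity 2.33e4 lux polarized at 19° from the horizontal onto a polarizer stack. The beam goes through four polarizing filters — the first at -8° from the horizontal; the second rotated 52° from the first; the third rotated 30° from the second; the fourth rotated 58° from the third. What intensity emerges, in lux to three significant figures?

I ≈ 1480 lux

By Malus's law, I₁ = 2.33e4 lux · cos²(27°) = 1.85e+04 lux.
I₂ = I₁ · cos²(52°) = 1.85e+04 · 0.379 = 7011 lux.
I₃ = I₂ · cos²(30°) = 7011 · 0.75 = 5259 lux.
I₄ = I₃ · cos²(58°) = 5259 · 0.2808 = 1477 lux.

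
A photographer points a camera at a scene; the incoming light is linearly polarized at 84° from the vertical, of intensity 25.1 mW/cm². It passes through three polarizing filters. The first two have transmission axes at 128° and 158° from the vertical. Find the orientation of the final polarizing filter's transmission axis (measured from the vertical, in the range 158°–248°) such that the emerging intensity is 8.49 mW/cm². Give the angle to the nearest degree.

By Malus's law, I₁ = I₀ cos²(128° − 84°) = I₀ cos²(44°) = 0.5174 I₀.
I₂ = I₁ cos²(158° − 128°) = 0.5174 I₀ · cos²(30°) = 0.3881 I₀.
Target fraction: 8.49 / 25.1 mW/cm² = 0.3382 of I₀.
Need I₃/I₀ = 0.3382, so cos²(θ − 158°) = 0.3382 / 0.3881 = 0.8716.
θ − 158° = arccos(√0.8716) = 21.0°, giving θ ≈ 158 + 21.0 = 179.0°.

θ ≈ 179°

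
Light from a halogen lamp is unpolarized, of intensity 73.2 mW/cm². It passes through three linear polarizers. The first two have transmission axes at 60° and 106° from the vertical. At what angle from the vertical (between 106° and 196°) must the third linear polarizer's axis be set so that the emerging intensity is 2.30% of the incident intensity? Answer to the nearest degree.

Unpolarized light through the first polarizer → I₁ = ½ I₀, now polarized at 60°.
I₂ = I₁ cos²(106° − 60°) = 0.5 I₀ · cos²(46°) = 0.2413 I₀.
Need I₃/I₀ = 0.023, so cos²(θ − 106°) = 0.023 / 0.2413 = 0.09533.
θ − 106° = arccos(√0.09533) = 72.0°, giving θ ≈ 106 + 72.0 = 178.0°.

θ ≈ 178°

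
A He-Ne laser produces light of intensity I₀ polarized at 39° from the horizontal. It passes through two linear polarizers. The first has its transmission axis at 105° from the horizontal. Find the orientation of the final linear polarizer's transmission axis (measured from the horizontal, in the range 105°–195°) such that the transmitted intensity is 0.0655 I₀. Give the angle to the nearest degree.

I₁ = I₀ cos²(105° − 39°) = I₀ cos²(66°) = 0.1654 I₀.
Need I₂/I₀ = 0.0655, so cos²(θ − 105°) = 0.0655 / 0.1654 = 0.3959.
θ − 105° = arccos(√0.3959) = 51.0°, giving θ ≈ 105 + 51.0 = 156.0°.

θ ≈ 156°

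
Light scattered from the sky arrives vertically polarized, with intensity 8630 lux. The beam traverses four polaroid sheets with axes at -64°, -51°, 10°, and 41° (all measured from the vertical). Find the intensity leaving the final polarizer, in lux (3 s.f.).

By Malus's law, I₁ = 8630 lux · cos²(64°) = 1658 lux.
I₂ = I₁ · cos²(13°) = 1658 · 0.9494 = 1574 lux.
I₃ = I₂ · cos²(61°) = 1574 · 0.235 = 370.1 lux.
I₄ = I₃ · cos²(31°) = 370.1 · 0.7347 = 271.9 lux.

I ≈ 272 lux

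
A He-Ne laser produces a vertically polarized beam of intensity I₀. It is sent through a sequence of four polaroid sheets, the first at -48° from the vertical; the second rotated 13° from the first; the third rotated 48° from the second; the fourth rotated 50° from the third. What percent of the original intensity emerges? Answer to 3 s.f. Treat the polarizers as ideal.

≈ 7.86%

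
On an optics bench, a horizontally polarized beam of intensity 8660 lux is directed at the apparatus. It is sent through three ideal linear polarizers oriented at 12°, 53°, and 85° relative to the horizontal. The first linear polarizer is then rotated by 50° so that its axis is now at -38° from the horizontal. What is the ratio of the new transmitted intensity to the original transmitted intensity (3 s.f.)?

I_new/I_old ≈ 0.000347

Before rotation:
By Malus's law, I₁ = I₀ cos²(12° − 0°) = I₀ cos²(12°) = 0.9568 I₀.
I₂ = I₁ cos²(53° − 12°) = 0.9568 I₀ · cos²(41°) = 0.545 I₀.
I₃ = I₂ cos²(85° − 53°) = 0.545 I₀ · cos²(32°) = 0.3919 I₀.
After rotation:
I₁ = I₀ cos²(-38° − 0°) = I₀ cos²(38°) = 0.621 I₀.
Angle between axes 1 and 2: 89°. I₂ = 0.621 I₀ · cos²(89°) = 0.0001891 I₀.
I₃ = I₂ cos²(85° − 53°) = 0.0001891 I₀ · cos²(32°) = 0.000136 I₀.
Ratio = 0.000136 / 0.3919 = 0.0003471.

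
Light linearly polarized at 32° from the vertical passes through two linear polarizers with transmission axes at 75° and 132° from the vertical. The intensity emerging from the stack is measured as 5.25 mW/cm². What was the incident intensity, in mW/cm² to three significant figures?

By Malus's law, I₁ = I₀ cos²(75° − 32°) = I₀ cos²(43°) = 0.5349 I₀.
I₂ = I₁ cos²(132° − 75°) = 0.5349 I₀ · cos²(57°) = 0.1587 I₀.
So 5.25 mW/cm² = 0.1587 I₀, giving I₀ = 5.25/0.1587 = 33.09 mW/cm².

I₀ ≈ 33.1 mW/cm²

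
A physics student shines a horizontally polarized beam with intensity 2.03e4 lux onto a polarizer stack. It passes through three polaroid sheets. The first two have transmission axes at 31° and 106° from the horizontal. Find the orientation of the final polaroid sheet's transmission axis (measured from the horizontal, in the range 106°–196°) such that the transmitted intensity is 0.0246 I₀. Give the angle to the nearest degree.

θ ≈ 151°

By Malus's law, I₁ = I₀ cos²(31° − 0°) = I₀ cos²(31°) = 0.7347 I₀.
I₂ = I₁ cos²(106° − 31°) = 0.7347 I₀ · cos²(75°) = 0.04922 I₀.
Need I₃/I₀ = 0.0246, so cos²(θ − 106°) = 0.0246 / 0.04922 = 0.4998.
θ − 106° = arccos(√0.4998) = 45.0°, giving θ ≈ 106 + 45.0 = 151.0°.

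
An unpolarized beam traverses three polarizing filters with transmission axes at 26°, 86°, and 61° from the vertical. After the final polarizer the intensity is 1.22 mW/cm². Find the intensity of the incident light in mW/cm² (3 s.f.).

I₀ ≈ 11.9 mW/cm²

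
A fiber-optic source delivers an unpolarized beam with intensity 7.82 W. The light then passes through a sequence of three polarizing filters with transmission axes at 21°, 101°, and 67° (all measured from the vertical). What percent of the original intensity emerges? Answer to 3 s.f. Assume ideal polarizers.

≈ 1.04%

Unpolarized light through the first polarizer → I₁ = 7.82 W/2 = 3.91 W, polarized at 21°.
I₂ = I₁ · cos²(80°) = 3.91 · 0.03015 = 0.1179 W.
I₃ = I₂ · cos²(34°) = 0.1179 · 0.6873 = 0.08103 W.
That is 1.036% of the incident intensity.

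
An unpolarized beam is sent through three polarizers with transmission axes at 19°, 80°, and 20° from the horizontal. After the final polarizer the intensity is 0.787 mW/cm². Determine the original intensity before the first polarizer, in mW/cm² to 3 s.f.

Unpolarized light through the first polarizer → I₁ = ½ I₀, now polarized at 19°.
I₂ = I₁ cos²(80° − 19°) = 0.5 I₀ · cos²(61°) = 0.1175 I₀.
I₃ = I₂ cos²(20° − 80°) = 0.1175 I₀ · cos²(60°) = 0.02938 I₀.
So 0.787 mW/cm² = 0.02938 I₀, giving I₀ = 0.787/0.02938 = 26.79 mW/cm².

I₀ ≈ 26.8 mW/cm²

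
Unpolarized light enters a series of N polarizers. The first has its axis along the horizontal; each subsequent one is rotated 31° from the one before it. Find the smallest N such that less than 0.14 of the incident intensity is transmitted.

First polarizer halves the unpolarized light: factor 1/2.
Each further stage multiplies by cos²(31°) = 0.7347.
After N polarizers: T = 0.5·0.7347^(N−1). Require T < 0.14 ⇒ N−1 > ln(0.14/0.5)/ln(0.7347) = 4.13, so N−1 ≥ 5 and N = 6.
Check: N=6 gives T = 0.1071 < 0.14; N=5 gives T = 0.1457.

N = 6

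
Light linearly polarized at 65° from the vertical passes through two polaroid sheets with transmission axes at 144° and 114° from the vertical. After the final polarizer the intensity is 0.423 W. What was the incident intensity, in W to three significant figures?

I₀ ≈ 15.5 W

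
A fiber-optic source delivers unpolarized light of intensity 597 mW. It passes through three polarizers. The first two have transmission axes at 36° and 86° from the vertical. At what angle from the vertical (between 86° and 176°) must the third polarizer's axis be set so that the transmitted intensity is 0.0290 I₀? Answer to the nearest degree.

Unpolarized light through the first polarizer → I₁ = ½ I₀, now polarized at 36°.
I₂ = I₁ cos²(86° − 36°) = 0.5 I₀ · cos²(50°) = 0.2066 I₀.
Need I₃/I₀ = 0.029, so cos²(θ − 86°) = 0.029 / 0.2066 = 0.1404.
θ − 86° = arccos(√0.1404) = 68.0°, giving θ ≈ 86 + 68.0 = 154.0°.

θ ≈ 154°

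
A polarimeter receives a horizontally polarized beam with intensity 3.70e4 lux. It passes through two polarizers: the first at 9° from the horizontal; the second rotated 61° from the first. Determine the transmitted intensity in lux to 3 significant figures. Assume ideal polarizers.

I ≈ 8480 lux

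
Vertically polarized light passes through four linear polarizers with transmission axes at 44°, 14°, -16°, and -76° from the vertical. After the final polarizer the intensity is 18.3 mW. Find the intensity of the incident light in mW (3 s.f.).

I₁ = I₀ cos²(44° − 0°) = I₀ cos²(44°) = 0.5174 I₀.
I₂ = I₁ cos²(14° − 44°) = 0.5174 I₀ · cos²(30°) = 0.3881 I₀.
I₃ = I₂ cos²(-16° − 14°) = 0.3881 I₀ · cos²(30°) = 0.2911 I₀.
I₄ = I₃ cos²(-76° + 16°) = 0.2911 I₀ · cos²(60°) = 0.07277 I₀.
So 18.3 mW = 0.07277 I₀, giving I₀ = 18.3/0.07277 = 251.5 mW.

I₀ ≈ 251 mW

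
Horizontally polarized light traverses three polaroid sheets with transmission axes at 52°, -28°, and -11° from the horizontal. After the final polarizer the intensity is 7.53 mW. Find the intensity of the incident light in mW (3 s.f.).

I₀ ≈ 720 mW

I₁ = I₀ cos²(52° − 0°) = I₀ cos²(52°) = 0.379 I₀.
I₂ = I₁ cos²(-28° − 52°) = 0.379 I₀ · cos²(80°) = 0.01143 I₀.
I₃ = I₂ cos²(-11° + 28°) = 0.01143 I₀ · cos²(17°) = 0.01045 I₀.
So 7.53 mW = 0.01045 I₀, giving I₀ = 7.53/0.01045 = 720.4 mW.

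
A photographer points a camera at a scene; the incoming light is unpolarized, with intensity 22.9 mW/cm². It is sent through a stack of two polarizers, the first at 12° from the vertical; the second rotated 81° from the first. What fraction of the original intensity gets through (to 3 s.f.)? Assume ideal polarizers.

Unpolarized light through the first polarizer → I₁ = 22.9 mW/cm²/2 = 11.45 mW/cm², polarized at 12°.
I₂ = I₁ · cos²(81°) = 11.45 · 0.02447 = 0.2802 mW/cm².
Transmitted fraction = 0.01224.

I/I₀ ≈ 0.0122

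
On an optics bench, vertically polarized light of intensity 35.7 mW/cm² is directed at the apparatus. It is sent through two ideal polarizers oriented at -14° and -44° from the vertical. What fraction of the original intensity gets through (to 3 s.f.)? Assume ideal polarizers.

I/I₀ ≈ 0.706

I₁ = 35.7 mW/cm² · cos²(14°) = 33.61 mW/cm².
I₂ = I₁ · cos²(30°) = 33.61 · 0.75 = 25.21 mW/cm².
Transmitted fraction = 0.7061.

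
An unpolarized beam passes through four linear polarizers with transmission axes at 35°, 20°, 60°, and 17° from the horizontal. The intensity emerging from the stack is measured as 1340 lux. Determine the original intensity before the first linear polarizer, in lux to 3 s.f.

Unpolarized light through the first polarizer → I₁ = ½ I₀, now polarized at 35°.
I₂ = I₁ cos²(20° − 35°) = 0.5 I₀ · cos²(15°) = 0.4665 I₀.
I₃ = I₂ cos²(60° − 20°) = 0.4665 I₀ · cos²(40°) = 0.2738 I₀.
I₄ = I₃ cos²(17° − 60°) = 0.2738 I₀ · cos²(43°) = 0.1464 I₀.
So 1340 lux = 0.1464 I₀, giving I₀ = 1340/0.1464 = 9151 lux.

I₀ ≈ 9150 lux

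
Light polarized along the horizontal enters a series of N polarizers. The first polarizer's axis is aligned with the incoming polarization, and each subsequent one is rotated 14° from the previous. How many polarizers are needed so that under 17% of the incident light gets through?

First polarizer is aligned with the polarization: full transmission.
Each further stage multiplies by cos²(14°) = 0.9415.
After N polarizers: T = 0.9415^(N−1). Require T < 0.17 ⇒ N−1 > ln(0.17)/ln(0.9415) = 29.38, so N−1 ≥ 30 and N = 31.
Check: N=31 gives T = 0.1638 < 0.17; N=30 gives T = 0.174.

N = 31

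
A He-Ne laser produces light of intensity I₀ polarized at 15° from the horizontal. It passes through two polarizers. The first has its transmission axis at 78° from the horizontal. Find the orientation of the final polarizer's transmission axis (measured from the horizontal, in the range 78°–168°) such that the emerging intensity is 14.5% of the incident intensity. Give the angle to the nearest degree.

By Malus's law, I₁ = I₀ cos²(78° − 15°) = I₀ cos²(63°) = 0.2061 I₀.
Need I₂/I₀ = 0.145, so cos²(θ − 78°) = 0.145 / 0.2061 = 0.7035.
θ − 78° = arccos(√0.7035) = 33.0°, giving θ ≈ 78 + 33.0 = 111.0°.

θ ≈ 111°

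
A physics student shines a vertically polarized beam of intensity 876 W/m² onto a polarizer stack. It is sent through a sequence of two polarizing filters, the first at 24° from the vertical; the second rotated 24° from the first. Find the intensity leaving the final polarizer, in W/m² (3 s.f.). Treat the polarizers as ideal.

By Malus's law, I₁ = 876 W/m² · cos²(24°) = 731.1 W/m².
I₂ = I₁ · cos²(24°) = 731.1 · 0.8346 = 610.1 W/m².

I ≈ 610 W/m²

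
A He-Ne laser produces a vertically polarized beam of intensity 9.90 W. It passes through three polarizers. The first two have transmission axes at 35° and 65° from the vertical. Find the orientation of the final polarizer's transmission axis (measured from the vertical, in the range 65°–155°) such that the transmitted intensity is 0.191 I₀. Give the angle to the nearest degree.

By Malus's law, I₁ = I₀ cos²(35° − 0°) = I₀ cos²(35°) = 0.671 I₀.
I₂ = I₁ cos²(65° − 35°) = 0.671 I₀ · cos²(30°) = 0.5033 I₀.
Need I₃/I₀ = 0.191, so cos²(θ − 65°) = 0.191 / 0.5033 = 0.3795.
θ − 65° = arccos(√0.3795) = 52.0°, giving θ ≈ 65 + 52.0 = 117.0°.

θ ≈ 117°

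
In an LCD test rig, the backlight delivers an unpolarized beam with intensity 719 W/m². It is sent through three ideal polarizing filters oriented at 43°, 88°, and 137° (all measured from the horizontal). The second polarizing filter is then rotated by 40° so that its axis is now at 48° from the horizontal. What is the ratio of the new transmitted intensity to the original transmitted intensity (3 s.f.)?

I_new/I_old ≈ 0.00140

Before rotation:
Unpolarized light through the first polarizer → I₁ = ½ I₀, now polarized at 43°.
I₂ = I₁ cos²(88° − 43°) = 0.5 I₀ · cos²(45°) = 0.25 I₀.
I₃ = I₂ cos²(137° − 88°) = 0.25 I₀ · cos²(49°) = 0.1076 I₀.
After rotation:
Unpolarized light through the first polarizer → I₁ = ½ I₀, now polarized at 43°.
I₂ = I₁ cos²(48° − 43°) = 0.5 I₀ · cos²(5°) = 0.4962 I₀.
I₃ = I₂ cos²(137° − 48°) = 0.4962 I₀ · cos²(89°) = 0.0001511 I₀.
Ratio = 0.0001511 / 0.1076 = 0.001405.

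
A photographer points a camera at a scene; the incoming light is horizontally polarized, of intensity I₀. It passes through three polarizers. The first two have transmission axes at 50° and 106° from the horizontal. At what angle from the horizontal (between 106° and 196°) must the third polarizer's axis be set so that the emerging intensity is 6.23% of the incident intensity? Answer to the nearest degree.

By Malus's law, I₁ = I₀ cos²(50° − 0°) = I₀ cos²(50°) = 0.4132 I₀.
I₂ = I₁ cos²(106° − 50°) = 0.4132 I₀ · cos²(56°) = 0.1292 I₀.
Need I₃/I₀ = 0.0623, so cos²(θ − 106°) = 0.0623 / 0.1292 = 0.4822.
θ − 106° = arccos(√0.4822) = 46.0°, giving θ ≈ 106 + 46.0 = 152.0°.

θ ≈ 152°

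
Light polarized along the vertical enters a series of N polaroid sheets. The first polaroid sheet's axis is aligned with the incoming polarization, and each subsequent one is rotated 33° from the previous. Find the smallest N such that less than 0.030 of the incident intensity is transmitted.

N = 11

First polarizer is aligned with the polarization: full transmission.
Each further stage multiplies by cos²(33°) = 0.7034.
After N polarizers: T = 0.7034^(N−1). Require T < 0.030 ⇒ N−1 > ln(0.030)/ln(0.7034) = 9.97, so N−1 ≥ 10 and N = 11.
Check: N=11 gives T = 0.02964 < 0.030; N=10 gives T = 0.04214.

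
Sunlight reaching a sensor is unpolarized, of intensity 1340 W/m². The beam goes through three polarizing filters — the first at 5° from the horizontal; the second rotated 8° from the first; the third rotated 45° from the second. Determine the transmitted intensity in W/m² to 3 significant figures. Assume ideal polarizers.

I ≈ 329 W/m²

Unpolarized light through the first polarizer → I₁ = 1340 W/m²/2 = 670 W/m², polarized at 5°.
I₂ = I₁ · cos²(8°) = 670 · 0.9806 = 657 W/m².
I₃ = I₂ · cos²(45°) = 657 · 0.5 = 328.5 W/m².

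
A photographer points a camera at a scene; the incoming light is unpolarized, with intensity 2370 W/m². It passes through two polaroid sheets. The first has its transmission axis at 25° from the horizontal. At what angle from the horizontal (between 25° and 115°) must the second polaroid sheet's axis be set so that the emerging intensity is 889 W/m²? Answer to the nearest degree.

Unpolarized light through the first polarizer → I₁ = ½ I₀, now polarized at 25°.
Target fraction: 889 / 2370 W/m² = 0.3751 of I₀.
Need I₂/I₀ = 0.3751, so cos²(θ − 25°) = 0.3751 / 0.5 = 0.7502.
θ − 25° = arccos(√0.7502) = 30.0°, giving θ ≈ 25 + 30.0 = 55.0°.

θ ≈ 55°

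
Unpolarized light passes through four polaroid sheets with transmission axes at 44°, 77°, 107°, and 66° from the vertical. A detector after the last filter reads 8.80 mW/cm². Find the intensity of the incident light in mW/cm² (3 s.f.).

I₀ ≈ 58.6 mW/cm²

Unpolarized light through the first polarizer → I₁ = ½ I₀, now polarized at 44°.
I₂ = I₁ cos²(77° − 44°) = 0.5 I₀ · cos²(33°) = 0.3517 I₀.
I₃ = I₂ cos²(107° − 77°) = 0.3517 I₀ · cos²(30°) = 0.2638 I₀.
I₄ = I₃ cos²(66° − 107°) = 0.2638 I₀ · cos²(41°) = 0.1502 I₀.
So 8.80 mW/cm² = 0.1502 I₀, giving I₀ = 8.80/0.1502 = 58.57 mW/cm².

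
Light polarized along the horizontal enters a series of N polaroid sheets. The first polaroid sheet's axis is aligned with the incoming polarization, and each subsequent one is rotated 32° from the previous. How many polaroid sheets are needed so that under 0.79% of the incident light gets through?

N = 16

First polarizer is aligned with the polarization: full transmission.
Each further stage multiplies by cos²(32°) = 0.7192.
After N polarizers: T = 0.7192^(N−1). Require T < 0.0079 ⇒ N−1 > ln(0.0079)/ln(0.7192) = 14.69, so N−1 ≥ 15 and N = 16.
Check: N=16 gives T = 0.007122 < 0.0079; N=15 gives T = 0.009903.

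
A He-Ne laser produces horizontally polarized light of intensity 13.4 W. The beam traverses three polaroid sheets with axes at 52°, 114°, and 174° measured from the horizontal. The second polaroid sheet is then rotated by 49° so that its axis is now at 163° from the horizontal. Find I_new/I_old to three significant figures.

Before rotation:
I₁ = I₀ cos²(52° − 0°) = I₀ cos²(52°) = 0.379 I₀.
I₂ = I₁ cos²(114° − 52°) = 0.379 I₀ · cos²(62°) = 0.08354 I₀.
I₃ = I₂ cos²(174° − 114°) = 0.08354 I₀ · cos²(60°) = 0.02089 I₀.
After rotation:
I₁ = I₀ cos²(52° − 0°) = I₀ cos²(52°) = 0.379 I₀.
Angle between axes 1 and 2: 69°. I₂ = 0.379 I₀ · cos²(69°) = 0.04868 I₀.
I₃ = I₂ cos²(174° − 163°) = 0.04868 I₀ · cos²(11°) = 0.04691 I₀.
Ratio = 0.04691 / 0.02089 = 2.246.

I_new/I_old ≈ 2.25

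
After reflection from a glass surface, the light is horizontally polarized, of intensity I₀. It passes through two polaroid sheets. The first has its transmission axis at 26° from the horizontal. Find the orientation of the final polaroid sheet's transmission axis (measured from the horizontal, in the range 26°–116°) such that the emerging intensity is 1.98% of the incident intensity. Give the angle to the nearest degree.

θ ≈ 107°

By Malus's law, I₁ = I₀ cos²(26° − 0°) = I₀ cos²(26°) = 0.8078 I₀.
Need I₂/I₀ = 0.0198, so cos²(θ − 26°) = 0.0198 / 0.8078 = 0.02451.
θ − 26° = arccos(√0.02451) = 81.0°, giving θ ≈ 26 + 81.0 = 107.0°.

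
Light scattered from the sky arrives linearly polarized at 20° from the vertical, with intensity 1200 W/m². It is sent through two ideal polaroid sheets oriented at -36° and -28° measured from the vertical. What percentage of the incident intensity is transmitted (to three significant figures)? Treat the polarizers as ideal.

≈ 30.7%

By Malus's law, I₁ = 1200 W/m² · cos²(56°) = 375.2 W/m².
I₂ = I₁ · cos²(8°) = 375.2 · 0.9806 = 368 W/m².
That is 30.66% of the incident intensity.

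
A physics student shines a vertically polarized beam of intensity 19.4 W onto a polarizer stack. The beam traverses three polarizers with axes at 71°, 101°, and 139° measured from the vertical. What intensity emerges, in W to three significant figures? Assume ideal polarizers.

I ≈ 0.958 W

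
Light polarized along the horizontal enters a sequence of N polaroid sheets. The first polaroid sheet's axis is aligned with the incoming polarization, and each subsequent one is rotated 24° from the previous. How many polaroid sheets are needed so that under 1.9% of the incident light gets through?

N = 23

First polarizer is aligned with the polarization: full transmission.
Each further stage multiplies by cos²(24°) = 0.8346.
After N polarizers: T = 0.8346^(N−1). Require T < 0.019 ⇒ N−1 > ln(0.019)/ln(0.8346) = 21.92, so N−1 ≥ 22 and N = 23.
Check: N=23 gives T = 0.01871 < 0.019; N=22 gives T = 0.02242.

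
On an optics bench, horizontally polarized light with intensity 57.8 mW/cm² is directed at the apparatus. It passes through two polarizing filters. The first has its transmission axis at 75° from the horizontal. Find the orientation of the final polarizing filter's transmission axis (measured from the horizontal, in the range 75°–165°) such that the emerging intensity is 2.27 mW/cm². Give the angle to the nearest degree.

By Malus's law, I₁ = I₀ cos²(75° − 0°) = I₀ cos²(75°) = 0.06699 I₀.
Target fraction: 2.27 / 57.8 mW/cm² = 0.03927 of I₀.
Need I₂/I₀ = 0.03927, so cos²(θ − 75°) = 0.03927 / 0.06699 = 0.5863.
θ − 75° = arccos(√0.5863) = 40.0°, giving θ ≈ 75 + 40.0 = 115.0°.

θ ≈ 115°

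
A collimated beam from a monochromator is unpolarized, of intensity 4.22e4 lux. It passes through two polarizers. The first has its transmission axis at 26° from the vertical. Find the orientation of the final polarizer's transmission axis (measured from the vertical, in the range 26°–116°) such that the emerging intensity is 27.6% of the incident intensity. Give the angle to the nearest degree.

Unpolarized light through the first polarizer → I₁ = ½ I₀, now polarized at 26°.
Need I₂/I₀ = 0.276, so cos²(θ − 26°) = 0.276 / 0.5 = 0.552.
θ − 26° = arccos(√0.552) = 42.0°, giving θ ≈ 26 + 42.0 = 68.0°.

θ ≈ 68°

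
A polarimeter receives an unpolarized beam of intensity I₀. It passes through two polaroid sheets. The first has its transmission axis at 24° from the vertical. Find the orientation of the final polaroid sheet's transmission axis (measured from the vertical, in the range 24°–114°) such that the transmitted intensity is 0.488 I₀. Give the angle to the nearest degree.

Unpolarized light through the first polarizer → I₁ = ½ I₀, now polarized at 24°.
Need I₂/I₀ = 0.488, so cos²(θ − 24°) = 0.488 / 0.5 = 0.976.
θ − 24° = arccos(√0.976) = 8.9°, giving θ ≈ 24 + 8.9 = 32.9°.

θ ≈ 33°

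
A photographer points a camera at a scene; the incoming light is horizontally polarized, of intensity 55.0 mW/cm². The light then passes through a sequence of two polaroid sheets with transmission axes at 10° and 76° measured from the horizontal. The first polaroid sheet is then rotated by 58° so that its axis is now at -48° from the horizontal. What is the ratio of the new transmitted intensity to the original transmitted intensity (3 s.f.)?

I_new/I_old ≈ 0.873

Before rotation:
I₁ = I₀ cos²(10° − 0°) = I₀ cos²(10°) = 0.9698 I₀.
I₂ = I₁ cos²(76° − 10°) = 0.9698 I₀ · cos²(66°) = 0.1604 I₀.
After rotation:
I₁ = I₀ cos²(-48° − 0°) = I₀ cos²(48°) = 0.4477 I₀.
Angle between axes 1 and 2: 56°. I₂ = 0.4477 I₀ · cos²(56°) = 0.14 I₀.
Ratio = 0.14 / 0.1604 = 0.8726.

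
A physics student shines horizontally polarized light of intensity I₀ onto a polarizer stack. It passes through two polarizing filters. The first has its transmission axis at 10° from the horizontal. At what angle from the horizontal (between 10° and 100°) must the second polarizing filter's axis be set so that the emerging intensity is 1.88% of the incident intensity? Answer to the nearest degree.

θ ≈ 92°

I₁ = I₀ cos²(10° − 0°) = I₀ cos²(10°) = 0.9698 I₀.
Need I₂/I₀ = 0.0188, so cos²(θ − 10°) = 0.0188 / 0.9698 = 0.01938.
θ − 10° = arccos(√0.01938) = 82.0°, giving θ ≈ 10 + 82.0 = 92.0°.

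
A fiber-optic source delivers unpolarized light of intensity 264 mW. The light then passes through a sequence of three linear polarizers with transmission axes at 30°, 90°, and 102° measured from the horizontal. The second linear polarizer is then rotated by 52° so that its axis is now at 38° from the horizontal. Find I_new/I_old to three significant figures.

I_new/I_old ≈ 0.788

Before rotation:
Unpolarized light through the first polarizer → I₁ = ½ I₀, now polarized at 30°.
I₂ = I₁ cos²(90° − 30°) = 0.5 I₀ · cos²(60°) = 0.125 I₀.
I₃ = I₂ cos²(102° − 90°) = 0.125 I₀ · cos²(12°) = 0.1196 I₀.
After rotation:
Unpolarized light through the first polarizer → I₁ = ½ I₀, now polarized at 30°.
I₂ = I₁ cos²(38° − 30°) = 0.5 I₀ · cos²(8°) = 0.4903 I₀.
I₃ = I₂ cos²(102° − 38°) = 0.4903 I₀ · cos²(64°) = 0.09422 I₀.
Ratio = 0.09422 / 0.1196 = 0.7878.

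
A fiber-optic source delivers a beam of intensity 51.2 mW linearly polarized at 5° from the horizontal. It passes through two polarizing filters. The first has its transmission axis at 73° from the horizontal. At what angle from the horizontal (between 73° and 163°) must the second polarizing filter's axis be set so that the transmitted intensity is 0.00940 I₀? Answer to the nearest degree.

I₁ = I₀ cos²(73° − 5°) = I₀ cos²(68°) = 0.1403 I₀.
Need I₂/I₀ = 0.0094, so cos²(θ − 73°) = 0.0094 / 0.1403 = 0.06698.
θ − 73° = arccos(√0.06698) = 75.0°, giving θ ≈ 73 + 75.0 = 148.0°.

θ ≈ 148°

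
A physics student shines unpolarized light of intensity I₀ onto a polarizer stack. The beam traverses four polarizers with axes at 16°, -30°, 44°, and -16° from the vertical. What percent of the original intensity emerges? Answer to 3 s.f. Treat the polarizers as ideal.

≈ 0.458%

Unpolarized light through the first polarizer → I₁ = ½ I₀, now polarized at 16°.
I₂ = I₁ cos²(-30° − 16°) = 0.5 I₀ · cos²(46°) = 0.2413 I₀.
I₃ = I₂ cos²(44° + 30°) = 0.2413 I₀ · cos²(74°) = 0.01833 I₀.
I₄ = I₃ cos²(-16° − 44°) = 0.01833 I₀ · cos²(60°) = 0.004583 I₀.
That is 0.4583% of the incident intensity.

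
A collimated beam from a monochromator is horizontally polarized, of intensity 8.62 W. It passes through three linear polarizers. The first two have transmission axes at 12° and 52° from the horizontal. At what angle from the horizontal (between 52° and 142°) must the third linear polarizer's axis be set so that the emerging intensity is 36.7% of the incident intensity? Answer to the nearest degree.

I₁ = I₀ cos²(12° − 0°) = I₀ cos²(12°) = 0.9568 I₀.
I₂ = I₁ cos²(52° − 12°) = 0.9568 I₀ · cos²(40°) = 0.5615 I₀.
Need I₃/I₀ = 0.367, so cos²(θ − 52°) = 0.367 / 0.5615 = 0.6537.
θ − 52° = arccos(√0.6537) = 36.1°, giving θ ≈ 52 + 36.1 = 88.1°.

θ ≈ 88°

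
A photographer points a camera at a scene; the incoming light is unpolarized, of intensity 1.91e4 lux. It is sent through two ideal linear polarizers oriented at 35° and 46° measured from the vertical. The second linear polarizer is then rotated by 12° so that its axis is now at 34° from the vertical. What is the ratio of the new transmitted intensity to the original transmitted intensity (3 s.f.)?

Before rotation:
Unpolarized light through the first polarizer → I₁ = ½ I₀, now polarized at 35°.
I₂ = I₁ cos²(46° − 35°) = 0.5 I₀ · cos²(11°) = 0.4818 I₀.
After rotation:
Unpolarized light through the first polarizer → I₁ = ½ I₀, now polarized at 35°.
I₂ = I₁ cos²(34° − 35°) = 0.5 I₀ · cos²(1°) = 0.4998 I₀.
Ratio = 0.4998 / 0.4818 = 1.037.

I_new/I_old ≈ 1.04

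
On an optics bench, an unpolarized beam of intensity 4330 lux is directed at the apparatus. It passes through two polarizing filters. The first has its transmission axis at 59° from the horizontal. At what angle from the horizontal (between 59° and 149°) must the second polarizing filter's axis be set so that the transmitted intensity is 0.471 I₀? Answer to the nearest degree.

θ ≈ 73°

Unpolarized light through the first polarizer → I₁ = ½ I₀, now polarized at 59°.
Need I₂/I₀ = 0.471, so cos²(θ − 59°) = 0.471 / 0.5 = 0.942.
θ − 59° = arccos(√0.942) = 13.9°, giving θ ≈ 59 + 13.9 = 72.9°.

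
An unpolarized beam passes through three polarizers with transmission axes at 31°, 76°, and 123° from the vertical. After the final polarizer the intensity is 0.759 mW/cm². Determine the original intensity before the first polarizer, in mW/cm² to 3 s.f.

Unpolarized light through the first polarizer → I₁ = ½ I₀, now polarized at 31°.
I₂ = I₁ cos²(76° − 31°) = 0.5 I₀ · cos²(45°) = 0.25 I₀.
I₃ = I₂ cos²(123° − 76°) = 0.25 I₀ · cos²(47°) = 0.1163 I₀.
So 0.759 mW/cm² = 0.1163 I₀, giving I₀ = 0.759/0.1163 = 6.527 mW/cm².

I₀ ≈ 6.53 mW/cm²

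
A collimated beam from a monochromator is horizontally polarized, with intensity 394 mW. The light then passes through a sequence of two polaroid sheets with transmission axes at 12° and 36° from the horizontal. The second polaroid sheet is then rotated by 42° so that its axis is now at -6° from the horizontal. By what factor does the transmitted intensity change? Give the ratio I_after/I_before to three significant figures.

Before rotation:
I₁ = I₀ cos²(12° − 0°) = I₀ cos²(12°) = 0.9568 I₀.
I₂ = I₁ cos²(36° − 12°) = 0.9568 I₀ · cos²(24°) = 0.7985 I₀.
After rotation:
I₁ = I₀ cos²(12° − 0°) = I₀ cos²(12°) = 0.9568 I₀.
I₂ = I₁ cos²(-6° − 12°) = 0.9568 I₀ · cos²(18°) = 0.8654 I₀.
Ratio = 0.8654 / 0.7985 = 1.084.

I_new/I_old ≈ 1.08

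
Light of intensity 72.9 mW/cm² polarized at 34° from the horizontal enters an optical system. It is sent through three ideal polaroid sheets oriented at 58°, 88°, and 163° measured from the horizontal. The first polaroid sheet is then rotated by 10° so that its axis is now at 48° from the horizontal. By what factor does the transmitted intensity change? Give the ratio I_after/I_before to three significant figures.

I_new/I_old ≈ 0.883

Before rotation:
By Malus's law, I₁ = I₀ cos²(58° − 34°) = I₀ cos²(24°) = 0.8346 I₀.
I₂ = I₁ cos²(88° − 58°) = 0.8346 I₀ · cos²(30°) = 0.6259 I₀.
I₃ = I₂ cos²(163° − 88°) = 0.6259 I₀ · cos²(75°) = 0.04193 I₀.
After rotation:
I₁ = I₀ cos²(48° − 34°) = I₀ cos²(14°) = 0.9415 I₀.
I₂ = I₁ cos²(88° − 48°) = 0.9415 I₀ · cos²(40°) = 0.5525 I₀.
I₃ = I₂ cos²(163° − 88°) = 0.5525 I₀ · cos²(75°) = 0.03701 I₀.
Ratio = 0.03701 / 0.04193 = 0.8827.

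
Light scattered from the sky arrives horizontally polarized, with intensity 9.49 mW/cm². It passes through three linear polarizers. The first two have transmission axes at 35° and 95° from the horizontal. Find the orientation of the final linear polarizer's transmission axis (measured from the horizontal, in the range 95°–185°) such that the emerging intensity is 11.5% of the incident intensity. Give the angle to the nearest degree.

θ ≈ 129°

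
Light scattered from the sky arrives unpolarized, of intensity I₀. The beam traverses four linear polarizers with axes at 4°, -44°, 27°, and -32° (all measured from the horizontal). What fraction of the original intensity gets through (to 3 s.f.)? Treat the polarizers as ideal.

≈ 0.00629 I₀

Unpolarized light through the first polarizer → I₁ = ½ I₀, now polarized at 4°.
I₂ = I₁ cos²(-44° − 4°) = 0.5 I₀ · cos²(48°) = 0.2239 I₀.
I₃ = I₂ cos²(27° + 44°) = 0.2239 I₀ · cos²(71°) = 0.02373 I₀.
I₄ = I₃ cos²(-32° − 27°) = 0.02373 I₀ · cos²(59°) = 0.006294 I₀.
Transmitted fraction = 0.006294.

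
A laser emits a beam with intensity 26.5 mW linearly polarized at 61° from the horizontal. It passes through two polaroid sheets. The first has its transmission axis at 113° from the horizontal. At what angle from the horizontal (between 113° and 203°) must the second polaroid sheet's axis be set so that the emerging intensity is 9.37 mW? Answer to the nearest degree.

By Malus's law, I₁ = I₀ cos²(113° − 61°) = I₀ cos²(52°) = 0.379 I₀.
Target fraction: 9.37 / 26.5 mW = 0.3536 of I₀.
Need I₂/I₀ = 0.3536, so cos²(θ − 113°) = 0.3536 / 0.379 = 0.9328.
θ − 113° = arccos(√0.9328) = 15.0°, giving θ ≈ 113 + 15.0 = 128.0°.

θ ≈ 128°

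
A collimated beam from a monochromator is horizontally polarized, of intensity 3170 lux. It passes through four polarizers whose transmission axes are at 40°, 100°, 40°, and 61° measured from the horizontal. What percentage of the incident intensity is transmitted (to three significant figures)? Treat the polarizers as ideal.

I₁ = 3170 lux · cos²(40°) = 1860 lux.
I₂ = I₁ · cos²(60°) = 1860 · 0.25 = 465.1 lux.
I₃ = I₂ · cos²(60°) = 465.1 · 0.25 = 116.3 lux.
I₄ = I₃ · cos²(21°) = 116.3 · 0.8716 = 101.3 lux.
That is 3.197% of the incident intensity.

≈ 3.20%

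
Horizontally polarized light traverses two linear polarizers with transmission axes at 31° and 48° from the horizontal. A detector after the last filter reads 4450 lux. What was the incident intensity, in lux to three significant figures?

By Malus's law, I₁ = I₀ cos²(31° − 0°) = I₀ cos²(31°) = 0.7347 I₀.
I₂ = I₁ cos²(48° − 31°) = 0.7347 I₀ · cos²(17°) = 0.6719 I₀.
So 4450 lux = 0.6719 I₀, giving I₀ = 4450/0.6719 = 6623 lux.

I₀ ≈ 6620 lux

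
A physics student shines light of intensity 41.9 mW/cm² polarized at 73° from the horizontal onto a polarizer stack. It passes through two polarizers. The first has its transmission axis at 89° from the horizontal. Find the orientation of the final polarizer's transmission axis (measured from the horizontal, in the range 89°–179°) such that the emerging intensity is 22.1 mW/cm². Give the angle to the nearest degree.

θ ≈ 130°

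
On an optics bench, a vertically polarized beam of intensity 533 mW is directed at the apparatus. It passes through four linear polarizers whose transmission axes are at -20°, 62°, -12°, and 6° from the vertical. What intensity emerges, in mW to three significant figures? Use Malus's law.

I ≈ 0.626 mW

By Malus's law, I₁ = 533 mW · cos²(20°) = 470.7 mW.
I₂ = I₁ · cos²(82°) = 470.7 · 0.01937 = 9.116 mW.
I₃ = I₂ · cos²(74°) = 9.116 · 0.07598 = 0.6926 mW.
I₄ = I₃ · cos²(18°) = 0.6926 · 0.9045 = 0.6265 mW.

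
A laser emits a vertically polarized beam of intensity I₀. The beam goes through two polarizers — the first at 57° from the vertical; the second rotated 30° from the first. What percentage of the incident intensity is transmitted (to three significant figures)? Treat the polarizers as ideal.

≈ 22.2%

By Malus's law, I₁ = I₀ cos²(57° − 0°) = I₀ cos²(57°) = 0.2966 I₀.
I₂ = I₁ cos²(30°) = 0.2966 · 0.75 I₀ = 0.2225 I₀.
That is 22.25% of the incident intensity.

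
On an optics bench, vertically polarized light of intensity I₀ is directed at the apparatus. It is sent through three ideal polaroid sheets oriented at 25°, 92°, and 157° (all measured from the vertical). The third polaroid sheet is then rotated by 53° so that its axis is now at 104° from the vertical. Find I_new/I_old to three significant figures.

Before rotation:
By Malus's law, I₁ = I₀ cos²(25° − 0°) = I₀ cos²(25°) = 0.8214 I₀.
I₂ = I₁ cos²(92° − 25°) = 0.8214 I₀ · cos²(67°) = 0.1254 I₀.
I₃ = I₂ cos²(157° − 92°) = 0.1254 I₀ · cos²(65°) = 0.0224 I₀.
After rotation:
I₁ = I₀ cos²(25° − 0°) = I₀ cos²(25°) = 0.8214 I₀.
I₂ = I₁ cos²(92° − 25°) = 0.8214 I₀ · cos²(67°) = 0.1254 I₀.
I₃ = I₂ cos²(104° − 92°) = 0.1254 I₀ · cos²(12°) = 0.12 I₀.
Ratio = 0.12 / 0.0224 = 5.357.

I_new/I_old ≈ 5.36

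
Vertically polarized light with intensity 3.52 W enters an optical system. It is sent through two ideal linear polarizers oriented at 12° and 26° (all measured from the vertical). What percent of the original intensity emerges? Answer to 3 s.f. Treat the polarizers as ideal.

I₁ = 3.52 W · cos²(12°) = 3.368 W.
I₂ = I₁ · cos²(14°) = 3.368 · 0.9415 = 3.171 W.
That is 90.08% of the incident intensity.

≈ 90.1%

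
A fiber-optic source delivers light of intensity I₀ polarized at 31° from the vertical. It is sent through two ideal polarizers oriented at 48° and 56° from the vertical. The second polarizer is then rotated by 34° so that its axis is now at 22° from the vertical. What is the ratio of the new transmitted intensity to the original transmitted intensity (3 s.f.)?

I_new/I_old ≈ 0.824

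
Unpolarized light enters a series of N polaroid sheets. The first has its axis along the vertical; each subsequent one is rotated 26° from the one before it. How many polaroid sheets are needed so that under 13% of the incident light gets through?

N = 8

First polarizer halves the unpolarized light: factor 1/2.
Each further stage multiplies by cos²(26°) = 0.8078.
After N polarizers: T = 0.5·0.8078^(N−1). Require T < 0.13 ⇒ N−1 > ln(0.13/0.5)/ln(0.8078) = 6.31, so N−1 ≥ 7 and N = 8.
Check: N=8 gives T = 0.1123 < 0.13; N=7 gives T = 0.139.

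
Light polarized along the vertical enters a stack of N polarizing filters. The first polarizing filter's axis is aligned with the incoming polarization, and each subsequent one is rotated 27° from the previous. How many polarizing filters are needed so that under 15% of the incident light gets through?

N = 10

First polarizer is aligned with the polarization: full transmission.
Each further stage multiplies by cos²(27°) = 0.7939.
After N polarizers: T = 0.7939^(N−1). Require T < 0.15 ⇒ N−1 > ln(0.15)/ln(0.7939) = 8.22, so N−1 ≥ 9 and N = 10.
Check: N=10 gives T = 0.1253 < 0.15; N=9 gives T = 0.1578.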